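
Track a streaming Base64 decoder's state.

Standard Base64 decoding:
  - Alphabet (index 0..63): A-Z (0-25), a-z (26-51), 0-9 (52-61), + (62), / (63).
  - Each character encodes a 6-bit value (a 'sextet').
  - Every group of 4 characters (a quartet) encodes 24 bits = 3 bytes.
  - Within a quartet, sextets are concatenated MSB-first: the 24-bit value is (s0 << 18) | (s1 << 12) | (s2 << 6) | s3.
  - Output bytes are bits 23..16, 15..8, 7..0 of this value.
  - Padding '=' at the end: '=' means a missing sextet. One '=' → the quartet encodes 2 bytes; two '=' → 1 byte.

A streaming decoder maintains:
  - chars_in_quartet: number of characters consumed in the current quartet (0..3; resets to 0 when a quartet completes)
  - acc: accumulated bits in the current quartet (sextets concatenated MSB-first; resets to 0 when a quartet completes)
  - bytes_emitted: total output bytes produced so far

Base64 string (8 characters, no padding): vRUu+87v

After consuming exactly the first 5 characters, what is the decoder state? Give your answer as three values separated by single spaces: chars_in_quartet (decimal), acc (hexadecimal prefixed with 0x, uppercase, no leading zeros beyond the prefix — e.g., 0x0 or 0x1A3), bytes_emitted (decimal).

After char 0 ('v'=47): chars_in_quartet=1 acc=0x2F bytes_emitted=0
After char 1 ('R'=17): chars_in_quartet=2 acc=0xBD1 bytes_emitted=0
After char 2 ('U'=20): chars_in_quartet=3 acc=0x2F454 bytes_emitted=0
After char 3 ('u'=46): chars_in_quartet=4 acc=0xBD152E -> emit BD 15 2E, reset; bytes_emitted=3
After char 4 ('+'=62): chars_in_quartet=1 acc=0x3E bytes_emitted=3

Answer: 1 0x3E 3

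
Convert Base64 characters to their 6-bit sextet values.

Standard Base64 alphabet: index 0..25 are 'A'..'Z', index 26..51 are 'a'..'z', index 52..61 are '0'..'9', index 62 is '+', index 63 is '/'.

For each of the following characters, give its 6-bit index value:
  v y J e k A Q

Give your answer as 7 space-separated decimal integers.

'v': a..z range, 26 + ord('v') − ord('a') = 47
'y': a..z range, 26 + ord('y') − ord('a') = 50
'J': A..Z range, ord('J') − ord('A') = 9
'e': a..z range, 26 + ord('e') − ord('a') = 30
'k': a..z range, 26 + ord('k') − ord('a') = 36
'A': A..Z range, ord('A') − ord('A') = 0
'Q': A..Z range, ord('Q') − ord('A') = 16

Answer: 47 50 9 30 36 0 16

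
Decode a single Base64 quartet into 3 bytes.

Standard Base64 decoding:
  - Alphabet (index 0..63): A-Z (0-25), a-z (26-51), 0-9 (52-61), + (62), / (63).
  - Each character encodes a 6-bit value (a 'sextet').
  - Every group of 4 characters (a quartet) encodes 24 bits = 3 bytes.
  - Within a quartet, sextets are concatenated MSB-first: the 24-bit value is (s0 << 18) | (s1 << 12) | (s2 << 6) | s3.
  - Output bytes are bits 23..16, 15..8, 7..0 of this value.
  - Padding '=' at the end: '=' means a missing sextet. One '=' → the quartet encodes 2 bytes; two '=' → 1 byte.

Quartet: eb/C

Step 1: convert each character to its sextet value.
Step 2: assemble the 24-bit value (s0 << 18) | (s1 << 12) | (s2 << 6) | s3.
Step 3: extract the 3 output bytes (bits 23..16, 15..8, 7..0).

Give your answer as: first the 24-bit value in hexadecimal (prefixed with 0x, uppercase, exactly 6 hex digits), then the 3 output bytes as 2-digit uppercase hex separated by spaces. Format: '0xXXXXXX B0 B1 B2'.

Sextets: e=30, b=27, /=63, C=2
24-bit: (30<<18) | (27<<12) | (63<<6) | 2
      = 0x780000 | 0x01B000 | 0x000FC0 | 0x000002
      = 0x79BFC2
Bytes: (v>>16)&0xFF=79, (v>>8)&0xFF=BF, v&0xFF=C2

Answer: 0x79BFC2 79 BF C2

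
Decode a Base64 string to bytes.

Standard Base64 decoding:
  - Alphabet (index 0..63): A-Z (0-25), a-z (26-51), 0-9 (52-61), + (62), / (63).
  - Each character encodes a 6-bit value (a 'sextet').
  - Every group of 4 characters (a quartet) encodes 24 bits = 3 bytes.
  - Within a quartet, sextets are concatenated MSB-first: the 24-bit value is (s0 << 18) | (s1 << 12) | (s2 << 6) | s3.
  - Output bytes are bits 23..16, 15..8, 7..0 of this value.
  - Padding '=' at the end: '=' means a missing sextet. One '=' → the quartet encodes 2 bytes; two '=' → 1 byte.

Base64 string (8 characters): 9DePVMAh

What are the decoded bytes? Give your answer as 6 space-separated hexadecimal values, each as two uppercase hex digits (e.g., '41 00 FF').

Answer: F4 37 8F 54 C0 21

Derivation:
After char 0 ('9'=61): chars_in_quartet=1 acc=0x3D bytes_emitted=0
After char 1 ('D'=3): chars_in_quartet=2 acc=0xF43 bytes_emitted=0
After char 2 ('e'=30): chars_in_quartet=3 acc=0x3D0DE bytes_emitted=0
After char 3 ('P'=15): chars_in_quartet=4 acc=0xF4378F -> emit F4 37 8F, reset; bytes_emitted=3
After char 4 ('V'=21): chars_in_quartet=1 acc=0x15 bytes_emitted=3
After char 5 ('M'=12): chars_in_quartet=2 acc=0x54C bytes_emitted=3
After char 6 ('A'=0): chars_in_quartet=3 acc=0x15300 bytes_emitted=3
After char 7 ('h'=33): chars_in_quartet=4 acc=0x54C021 -> emit 54 C0 21, reset; bytes_emitted=6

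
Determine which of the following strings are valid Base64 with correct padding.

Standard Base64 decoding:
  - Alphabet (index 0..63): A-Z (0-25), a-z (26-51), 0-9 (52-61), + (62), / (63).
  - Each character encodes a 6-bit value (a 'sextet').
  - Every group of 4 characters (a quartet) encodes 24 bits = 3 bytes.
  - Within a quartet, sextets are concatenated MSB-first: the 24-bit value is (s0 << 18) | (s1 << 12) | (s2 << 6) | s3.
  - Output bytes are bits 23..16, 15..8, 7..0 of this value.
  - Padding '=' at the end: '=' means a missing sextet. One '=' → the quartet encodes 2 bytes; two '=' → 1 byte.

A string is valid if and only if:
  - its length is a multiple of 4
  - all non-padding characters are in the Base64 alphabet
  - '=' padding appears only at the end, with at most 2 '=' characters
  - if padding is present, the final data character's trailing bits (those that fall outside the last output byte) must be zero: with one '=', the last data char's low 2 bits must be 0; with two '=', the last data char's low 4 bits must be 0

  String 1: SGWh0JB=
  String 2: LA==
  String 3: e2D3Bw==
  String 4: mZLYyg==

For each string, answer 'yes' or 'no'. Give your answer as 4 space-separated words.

String 1: 'SGWh0JB=' → invalid (bad trailing bits)
String 2: 'LA==' → valid
String 3: 'e2D3Bw==' → valid
String 4: 'mZLYyg==' → valid

Answer: no yes yes yes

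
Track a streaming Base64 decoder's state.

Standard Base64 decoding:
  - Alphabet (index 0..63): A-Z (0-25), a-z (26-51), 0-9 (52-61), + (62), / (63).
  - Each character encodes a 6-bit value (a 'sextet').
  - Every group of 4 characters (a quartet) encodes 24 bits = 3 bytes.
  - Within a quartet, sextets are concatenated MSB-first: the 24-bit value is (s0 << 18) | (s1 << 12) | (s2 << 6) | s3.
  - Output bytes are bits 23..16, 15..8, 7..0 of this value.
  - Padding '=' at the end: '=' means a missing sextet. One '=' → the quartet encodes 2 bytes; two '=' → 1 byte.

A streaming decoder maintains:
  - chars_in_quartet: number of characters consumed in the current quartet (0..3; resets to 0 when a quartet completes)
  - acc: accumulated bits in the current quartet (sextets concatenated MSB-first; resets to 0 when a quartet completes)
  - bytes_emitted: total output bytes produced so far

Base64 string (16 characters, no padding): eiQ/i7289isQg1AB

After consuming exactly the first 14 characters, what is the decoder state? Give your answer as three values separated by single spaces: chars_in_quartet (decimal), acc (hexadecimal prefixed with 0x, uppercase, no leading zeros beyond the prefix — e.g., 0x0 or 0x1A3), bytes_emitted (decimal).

After char 0 ('e'=30): chars_in_quartet=1 acc=0x1E bytes_emitted=0
After char 1 ('i'=34): chars_in_quartet=2 acc=0x7A2 bytes_emitted=0
After char 2 ('Q'=16): chars_in_quartet=3 acc=0x1E890 bytes_emitted=0
After char 3 ('/'=63): chars_in_quartet=4 acc=0x7A243F -> emit 7A 24 3F, reset; bytes_emitted=3
After char 4 ('i'=34): chars_in_quartet=1 acc=0x22 bytes_emitted=3
After char 5 ('7'=59): chars_in_quartet=2 acc=0x8BB bytes_emitted=3
After char 6 ('2'=54): chars_in_quartet=3 acc=0x22EF6 bytes_emitted=3
After char 7 ('8'=60): chars_in_quartet=4 acc=0x8BBDBC -> emit 8B BD BC, reset; bytes_emitted=6
After char 8 ('9'=61): chars_in_quartet=1 acc=0x3D bytes_emitted=6
After char 9 ('i'=34): chars_in_quartet=2 acc=0xF62 bytes_emitted=6
After char 10 ('s'=44): chars_in_quartet=3 acc=0x3D8AC bytes_emitted=6
After char 11 ('Q'=16): chars_in_quartet=4 acc=0xF62B10 -> emit F6 2B 10, reset; bytes_emitted=9
After char 12 ('g'=32): chars_in_quartet=1 acc=0x20 bytes_emitted=9
After char 13 ('1'=53): chars_in_quartet=2 acc=0x835 bytes_emitted=9

Answer: 2 0x835 9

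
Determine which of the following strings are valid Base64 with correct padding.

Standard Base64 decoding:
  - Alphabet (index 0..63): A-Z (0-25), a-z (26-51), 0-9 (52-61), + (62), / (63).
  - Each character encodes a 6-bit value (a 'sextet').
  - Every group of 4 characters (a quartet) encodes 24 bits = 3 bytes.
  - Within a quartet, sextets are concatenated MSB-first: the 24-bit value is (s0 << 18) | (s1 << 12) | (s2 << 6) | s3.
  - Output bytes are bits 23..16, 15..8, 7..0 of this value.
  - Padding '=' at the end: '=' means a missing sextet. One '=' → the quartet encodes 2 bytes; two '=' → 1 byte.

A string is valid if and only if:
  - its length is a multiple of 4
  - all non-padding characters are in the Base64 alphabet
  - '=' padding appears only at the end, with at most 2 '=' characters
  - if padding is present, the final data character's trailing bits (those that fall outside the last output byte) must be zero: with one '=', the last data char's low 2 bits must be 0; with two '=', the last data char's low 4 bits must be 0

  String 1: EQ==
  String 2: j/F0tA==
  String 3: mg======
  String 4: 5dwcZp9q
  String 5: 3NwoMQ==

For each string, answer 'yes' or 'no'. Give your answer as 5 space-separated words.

Answer: yes yes no yes yes

Derivation:
String 1: 'EQ==' → valid
String 2: 'j/F0tA==' → valid
String 3: 'mg======' → invalid (6 pad chars (max 2))
String 4: '5dwcZp9q' → valid
String 5: '3NwoMQ==' → valid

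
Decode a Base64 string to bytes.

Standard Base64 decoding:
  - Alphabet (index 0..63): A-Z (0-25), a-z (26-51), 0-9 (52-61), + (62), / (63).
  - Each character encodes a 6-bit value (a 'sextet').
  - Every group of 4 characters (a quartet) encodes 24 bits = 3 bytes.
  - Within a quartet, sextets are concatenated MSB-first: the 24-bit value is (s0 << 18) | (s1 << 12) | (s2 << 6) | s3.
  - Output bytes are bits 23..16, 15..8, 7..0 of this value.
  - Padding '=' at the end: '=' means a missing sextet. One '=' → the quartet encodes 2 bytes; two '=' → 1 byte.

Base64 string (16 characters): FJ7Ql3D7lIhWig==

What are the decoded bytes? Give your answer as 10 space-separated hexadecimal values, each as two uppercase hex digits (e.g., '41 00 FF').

After char 0 ('F'=5): chars_in_quartet=1 acc=0x5 bytes_emitted=0
After char 1 ('J'=9): chars_in_quartet=2 acc=0x149 bytes_emitted=0
After char 2 ('7'=59): chars_in_quartet=3 acc=0x527B bytes_emitted=0
After char 3 ('Q'=16): chars_in_quartet=4 acc=0x149ED0 -> emit 14 9E D0, reset; bytes_emitted=3
After char 4 ('l'=37): chars_in_quartet=1 acc=0x25 bytes_emitted=3
After char 5 ('3'=55): chars_in_quartet=2 acc=0x977 bytes_emitted=3
After char 6 ('D'=3): chars_in_quartet=3 acc=0x25DC3 bytes_emitted=3
After char 7 ('7'=59): chars_in_quartet=4 acc=0x9770FB -> emit 97 70 FB, reset; bytes_emitted=6
After char 8 ('l'=37): chars_in_quartet=1 acc=0x25 bytes_emitted=6
After char 9 ('I'=8): chars_in_quartet=2 acc=0x948 bytes_emitted=6
After char 10 ('h'=33): chars_in_quartet=3 acc=0x25221 bytes_emitted=6
After char 11 ('W'=22): chars_in_quartet=4 acc=0x948856 -> emit 94 88 56, reset; bytes_emitted=9
After char 12 ('i'=34): chars_in_quartet=1 acc=0x22 bytes_emitted=9
After char 13 ('g'=32): chars_in_quartet=2 acc=0x8A0 bytes_emitted=9
Padding '==': partial quartet acc=0x8A0 -> emit 8A; bytes_emitted=10

Answer: 14 9E D0 97 70 FB 94 88 56 8A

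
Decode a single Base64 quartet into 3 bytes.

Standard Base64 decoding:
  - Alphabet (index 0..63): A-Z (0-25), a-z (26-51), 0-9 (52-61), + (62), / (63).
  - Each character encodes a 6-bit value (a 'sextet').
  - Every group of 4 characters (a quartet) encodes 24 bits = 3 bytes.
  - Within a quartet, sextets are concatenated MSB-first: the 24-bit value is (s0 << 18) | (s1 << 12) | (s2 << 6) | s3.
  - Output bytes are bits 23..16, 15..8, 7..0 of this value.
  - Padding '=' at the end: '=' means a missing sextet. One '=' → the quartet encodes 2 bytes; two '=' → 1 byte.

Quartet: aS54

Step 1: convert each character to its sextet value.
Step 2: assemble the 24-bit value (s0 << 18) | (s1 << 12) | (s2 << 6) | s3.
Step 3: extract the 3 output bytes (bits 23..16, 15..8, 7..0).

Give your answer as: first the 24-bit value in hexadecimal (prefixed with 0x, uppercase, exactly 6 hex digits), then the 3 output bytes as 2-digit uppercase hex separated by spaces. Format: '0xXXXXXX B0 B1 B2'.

Sextets: a=26, S=18, 5=57, 4=56
24-bit: (26<<18) | (18<<12) | (57<<6) | 56
      = 0x680000 | 0x012000 | 0x000E40 | 0x000038
      = 0x692E78
Bytes: (v>>16)&0xFF=69, (v>>8)&0xFF=2E, v&0xFF=78

Answer: 0x692E78 69 2E 78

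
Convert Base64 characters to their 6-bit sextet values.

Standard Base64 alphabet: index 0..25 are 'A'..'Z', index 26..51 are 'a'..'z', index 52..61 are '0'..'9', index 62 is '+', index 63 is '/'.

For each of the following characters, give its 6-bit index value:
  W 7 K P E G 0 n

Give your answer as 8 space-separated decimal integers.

Answer: 22 59 10 15 4 6 52 39

Derivation:
'W': A..Z range, ord('W') − ord('A') = 22
'7': 0..9 range, 52 + ord('7') − ord('0') = 59
'K': A..Z range, ord('K') − ord('A') = 10
'P': A..Z range, ord('P') − ord('A') = 15
'E': A..Z range, ord('E') − ord('A') = 4
'G': A..Z range, ord('G') − ord('A') = 6
'0': 0..9 range, 52 + ord('0') − ord('0') = 52
'n': a..z range, 26 + ord('n') − ord('a') = 39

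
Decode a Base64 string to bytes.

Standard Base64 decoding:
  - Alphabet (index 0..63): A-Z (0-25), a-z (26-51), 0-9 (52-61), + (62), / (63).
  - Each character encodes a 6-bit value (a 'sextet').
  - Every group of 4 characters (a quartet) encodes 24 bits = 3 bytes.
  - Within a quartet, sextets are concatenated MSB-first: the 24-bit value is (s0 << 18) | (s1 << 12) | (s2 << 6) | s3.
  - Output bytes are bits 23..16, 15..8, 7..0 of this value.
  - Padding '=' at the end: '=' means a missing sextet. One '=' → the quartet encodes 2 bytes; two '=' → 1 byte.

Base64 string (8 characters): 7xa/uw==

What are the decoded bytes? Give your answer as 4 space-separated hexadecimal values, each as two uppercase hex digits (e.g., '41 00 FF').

Answer: EF 16 BF BB

Derivation:
After char 0 ('7'=59): chars_in_quartet=1 acc=0x3B bytes_emitted=0
After char 1 ('x'=49): chars_in_quartet=2 acc=0xEF1 bytes_emitted=0
After char 2 ('a'=26): chars_in_quartet=3 acc=0x3BC5A bytes_emitted=0
After char 3 ('/'=63): chars_in_quartet=4 acc=0xEF16BF -> emit EF 16 BF, reset; bytes_emitted=3
After char 4 ('u'=46): chars_in_quartet=1 acc=0x2E bytes_emitted=3
After char 5 ('w'=48): chars_in_quartet=2 acc=0xBB0 bytes_emitted=3
Padding '==': partial quartet acc=0xBB0 -> emit BB; bytes_emitted=4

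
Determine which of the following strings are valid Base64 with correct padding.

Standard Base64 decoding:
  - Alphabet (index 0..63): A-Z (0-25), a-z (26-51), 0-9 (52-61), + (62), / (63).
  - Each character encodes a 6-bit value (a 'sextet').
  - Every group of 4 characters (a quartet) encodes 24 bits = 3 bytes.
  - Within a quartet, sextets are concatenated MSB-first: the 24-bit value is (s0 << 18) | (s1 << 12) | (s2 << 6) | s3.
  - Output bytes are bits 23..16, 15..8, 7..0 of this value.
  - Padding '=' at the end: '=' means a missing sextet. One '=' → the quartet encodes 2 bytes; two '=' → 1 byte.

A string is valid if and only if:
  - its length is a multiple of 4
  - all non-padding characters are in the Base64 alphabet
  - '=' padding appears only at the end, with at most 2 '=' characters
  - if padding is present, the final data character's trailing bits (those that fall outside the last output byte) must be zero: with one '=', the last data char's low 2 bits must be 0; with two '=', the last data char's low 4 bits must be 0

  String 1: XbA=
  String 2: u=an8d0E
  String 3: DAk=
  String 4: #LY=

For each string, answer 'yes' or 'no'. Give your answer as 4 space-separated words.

Answer: yes no yes no

Derivation:
String 1: 'XbA=' → valid
String 2: 'u=an8d0E' → invalid (bad char(s): ['=']; '=' in middle)
String 3: 'DAk=' → valid
String 4: '#LY=' → invalid (bad char(s): ['#'])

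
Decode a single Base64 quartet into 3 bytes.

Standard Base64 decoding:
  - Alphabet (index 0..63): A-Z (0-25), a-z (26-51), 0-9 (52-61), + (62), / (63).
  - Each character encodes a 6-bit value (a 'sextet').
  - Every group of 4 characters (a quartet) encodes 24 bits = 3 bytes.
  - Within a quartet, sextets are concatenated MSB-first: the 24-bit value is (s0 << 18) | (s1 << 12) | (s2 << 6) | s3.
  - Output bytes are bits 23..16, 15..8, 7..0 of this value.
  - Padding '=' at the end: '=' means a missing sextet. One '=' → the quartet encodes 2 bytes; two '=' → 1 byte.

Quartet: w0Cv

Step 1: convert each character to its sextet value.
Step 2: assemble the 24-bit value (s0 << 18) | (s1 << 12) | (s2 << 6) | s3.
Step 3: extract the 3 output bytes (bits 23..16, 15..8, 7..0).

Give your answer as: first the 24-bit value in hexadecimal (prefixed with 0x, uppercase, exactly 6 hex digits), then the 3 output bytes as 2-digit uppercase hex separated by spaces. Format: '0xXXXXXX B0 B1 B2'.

Answer: 0xC340AF C3 40 AF

Derivation:
Sextets: w=48, 0=52, C=2, v=47
24-bit: (48<<18) | (52<<12) | (2<<6) | 47
      = 0xC00000 | 0x034000 | 0x000080 | 0x00002F
      = 0xC340AF
Bytes: (v>>16)&0xFF=C3, (v>>8)&0xFF=40, v&0xFF=AF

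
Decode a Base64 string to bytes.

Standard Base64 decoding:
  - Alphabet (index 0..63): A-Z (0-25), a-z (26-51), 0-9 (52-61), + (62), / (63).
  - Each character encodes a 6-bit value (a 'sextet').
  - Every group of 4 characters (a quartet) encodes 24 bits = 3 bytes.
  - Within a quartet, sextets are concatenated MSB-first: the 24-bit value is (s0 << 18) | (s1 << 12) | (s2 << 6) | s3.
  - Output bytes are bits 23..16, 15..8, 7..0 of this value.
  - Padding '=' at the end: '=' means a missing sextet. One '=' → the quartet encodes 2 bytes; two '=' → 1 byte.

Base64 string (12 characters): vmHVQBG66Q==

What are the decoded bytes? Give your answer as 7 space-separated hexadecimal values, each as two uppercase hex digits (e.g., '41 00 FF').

After char 0 ('v'=47): chars_in_quartet=1 acc=0x2F bytes_emitted=0
After char 1 ('m'=38): chars_in_quartet=2 acc=0xBE6 bytes_emitted=0
After char 2 ('H'=7): chars_in_quartet=3 acc=0x2F987 bytes_emitted=0
After char 3 ('V'=21): chars_in_quartet=4 acc=0xBE61D5 -> emit BE 61 D5, reset; bytes_emitted=3
After char 4 ('Q'=16): chars_in_quartet=1 acc=0x10 bytes_emitted=3
After char 5 ('B'=1): chars_in_quartet=2 acc=0x401 bytes_emitted=3
After char 6 ('G'=6): chars_in_quartet=3 acc=0x10046 bytes_emitted=3
After char 7 ('6'=58): chars_in_quartet=4 acc=0x4011BA -> emit 40 11 BA, reset; bytes_emitted=6
After char 8 ('6'=58): chars_in_quartet=1 acc=0x3A bytes_emitted=6
After char 9 ('Q'=16): chars_in_quartet=2 acc=0xE90 bytes_emitted=6
Padding '==': partial quartet acc=0xE90 -> emit E9; bytes_emitted=7

Answer: BE 61 D5 40 11 BA E9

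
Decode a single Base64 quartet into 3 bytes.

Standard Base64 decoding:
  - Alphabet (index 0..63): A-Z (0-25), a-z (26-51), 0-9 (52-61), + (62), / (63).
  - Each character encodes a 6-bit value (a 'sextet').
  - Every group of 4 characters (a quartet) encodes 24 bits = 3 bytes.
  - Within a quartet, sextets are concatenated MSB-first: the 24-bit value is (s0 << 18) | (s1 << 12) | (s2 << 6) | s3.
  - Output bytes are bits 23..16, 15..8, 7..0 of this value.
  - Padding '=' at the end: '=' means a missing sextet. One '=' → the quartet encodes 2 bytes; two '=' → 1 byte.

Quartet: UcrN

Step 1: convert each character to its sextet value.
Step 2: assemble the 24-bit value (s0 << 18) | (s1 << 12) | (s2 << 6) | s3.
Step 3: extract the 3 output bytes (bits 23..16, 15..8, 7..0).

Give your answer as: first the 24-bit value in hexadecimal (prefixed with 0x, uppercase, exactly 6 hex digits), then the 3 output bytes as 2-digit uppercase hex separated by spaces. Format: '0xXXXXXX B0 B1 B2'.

Answer: 0x51CACD 51 CA CD

Derivation:
Sextets: U=20, c=28, r=43, N=13
24-bit: (20<<18) | (28<<12) | (43<<6) | 13
      = 0x500000 | 0x01C000 | 0x000AC0 | 0x00000D
      = 0x51CACD
Bytes: (v>>16)&0xFF=51, (v>>8)&0xFF=CA, v&0xFF=CD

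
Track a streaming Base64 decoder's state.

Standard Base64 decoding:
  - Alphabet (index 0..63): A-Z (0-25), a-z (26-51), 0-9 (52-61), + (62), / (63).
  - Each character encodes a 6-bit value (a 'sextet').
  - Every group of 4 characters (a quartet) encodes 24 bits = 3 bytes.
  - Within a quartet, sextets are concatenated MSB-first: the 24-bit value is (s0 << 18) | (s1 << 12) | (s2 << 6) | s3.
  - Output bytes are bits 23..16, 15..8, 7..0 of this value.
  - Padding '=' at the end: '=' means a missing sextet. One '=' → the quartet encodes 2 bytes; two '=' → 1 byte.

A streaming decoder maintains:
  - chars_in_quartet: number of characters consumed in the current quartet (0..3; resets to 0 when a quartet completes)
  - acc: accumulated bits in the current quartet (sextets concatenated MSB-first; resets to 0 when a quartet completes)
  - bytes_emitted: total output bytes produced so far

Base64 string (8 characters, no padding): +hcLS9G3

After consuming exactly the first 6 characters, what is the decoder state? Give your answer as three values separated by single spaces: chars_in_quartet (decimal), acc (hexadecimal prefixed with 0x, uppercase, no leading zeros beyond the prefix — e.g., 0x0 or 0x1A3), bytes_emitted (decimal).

Answer: 2 0x4BD 3

Derivation:
After char 0 ('+'=62): chars_in_quartet=1 acc=0x3E bytes_emitted=0
After char 1 ('h'=33): chars_in_quartet=2 acc=0xFA1 bytes_emitted=0
After char 2 ('c'=28): chars_in_quartet=3 acc=0x3E85C bytes_emitted=0
After char 3 ('L'=11): chars_in_quartet=4 acc=0xFA170B -> emit FA 17 0B, reset; bytes_emitted=3
After char 4 ('S'=18): chars_in_quartet=1 acc=0x12 bytes_emitted=3
After char 5 ('9'=61): chars_in_quartet=2 acc=0x4BD bytes_emitted=3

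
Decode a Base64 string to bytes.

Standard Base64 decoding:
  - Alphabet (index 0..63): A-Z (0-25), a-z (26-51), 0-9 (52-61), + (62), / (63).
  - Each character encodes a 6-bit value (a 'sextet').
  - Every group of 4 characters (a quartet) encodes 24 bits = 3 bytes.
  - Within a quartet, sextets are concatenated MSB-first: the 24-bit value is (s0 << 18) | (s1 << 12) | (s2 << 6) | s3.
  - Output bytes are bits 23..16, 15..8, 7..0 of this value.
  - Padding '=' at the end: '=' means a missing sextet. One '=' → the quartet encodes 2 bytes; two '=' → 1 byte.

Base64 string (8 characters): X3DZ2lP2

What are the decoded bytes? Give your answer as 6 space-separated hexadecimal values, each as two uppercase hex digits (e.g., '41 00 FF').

Answer: 5F 70 D9 DA 53 F6

Derivation:
After char 0 ('X'=23): chars_in_quartet=1 acc=0x17 bytes_emitted=0
After char 1 ('3'=55): chars_in_quartet=2 acc=0x5F7 bytes_emitted=0
After char 2 ('D'=3): chars_in_quartet=3 acc=0x17DC3 bytes_emitted=0
After char 3 ('Z'=25): chars_in_quartet=4 acc=0x5F70D9 -> emit 5F 70 D9, reset; bytes_emitted=3
After char 4 ('2'=54): chars_in_quartet=1 acc=0x36 bytes_emitted=3
After char 5 ('l'=37): chars_in_quartet=2 acc=0xDA5 bytes_emitted=3
After char 6 ('P'=15): chars_in_quartet=3 acc=0x3694F bytes_emitted=3
After char 7 ('2'=54): chars_in_quartet=4 acc=0xDA53F6 -> emit DA 53 F6, reset; bytes_emitted=6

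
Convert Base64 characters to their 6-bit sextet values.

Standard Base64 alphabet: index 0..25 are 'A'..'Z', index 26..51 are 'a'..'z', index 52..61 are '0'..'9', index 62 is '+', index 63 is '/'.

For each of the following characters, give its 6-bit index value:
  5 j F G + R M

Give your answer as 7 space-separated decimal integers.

'5': 0..9 range, 52 + ord('5') − ord('0') = 57
'j': a..z range, 26 + ord('j') − ord('a') = 35
'F': A..Z range, ord('F') − ord('A') = 5
'G': A..Z range, ord('G') − ord('A') = 6
'+': index 62
'R': A..Z range, ord('R') − ord('A') = 17
'M': A..Z range, ord('M') − ord('A') = 12

Answer: 57 35 5 6 62 17 12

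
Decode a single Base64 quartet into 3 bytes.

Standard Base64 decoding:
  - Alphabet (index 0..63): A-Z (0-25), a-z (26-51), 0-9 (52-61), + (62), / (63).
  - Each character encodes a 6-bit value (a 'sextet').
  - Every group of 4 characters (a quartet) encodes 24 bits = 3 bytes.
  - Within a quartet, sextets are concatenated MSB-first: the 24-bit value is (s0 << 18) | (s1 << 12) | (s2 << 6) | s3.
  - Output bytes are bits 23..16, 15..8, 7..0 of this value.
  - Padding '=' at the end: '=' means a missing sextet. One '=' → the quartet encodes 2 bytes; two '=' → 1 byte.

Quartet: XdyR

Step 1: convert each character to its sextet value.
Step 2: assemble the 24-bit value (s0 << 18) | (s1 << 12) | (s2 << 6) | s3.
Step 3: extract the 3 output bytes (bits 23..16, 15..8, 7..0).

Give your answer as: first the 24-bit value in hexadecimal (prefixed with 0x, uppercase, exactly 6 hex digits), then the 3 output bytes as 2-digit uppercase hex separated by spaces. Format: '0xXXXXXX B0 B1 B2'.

Sextets: X=23, d=29, y=50, R=17
24-bit: (23<<18) | (29<<12) | (50<<6) | 17
      = 0x5C0000 | 0x01D000 | 0x000C80 | 0x000011
      = 0x5DDC91
Bytes: (v>>16)&0xFF=5D, (v>>8)&0xFF=DC, v&0xFF=91

Answer: 0x5DDC91 5D DC 91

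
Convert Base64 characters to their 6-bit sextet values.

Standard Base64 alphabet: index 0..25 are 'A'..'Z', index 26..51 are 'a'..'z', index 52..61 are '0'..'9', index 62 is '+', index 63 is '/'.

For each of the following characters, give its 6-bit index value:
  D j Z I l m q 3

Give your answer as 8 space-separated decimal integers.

'D': A..Z range, ord('D') − ord('A') = 3
'j': a..z range, 26 + ord('j') − ord('a') = 35
'Z': A..Z range, ord('Z') − ord('A') = 25
'I': A..Z range, ord('I') − ord('A') = 8
'l': a..z range, 26 + ord('l') − ord('a') = 37
'm': a..z range, 26 + ord('m') − ord('a') = 38
'q': a..z range, 26 + ord('q') − ord('a') = 42
'3': 0..9 range, 52 + ord('3') − ord('0') = 55

Answer: 3 35 25 8 37 38 42 55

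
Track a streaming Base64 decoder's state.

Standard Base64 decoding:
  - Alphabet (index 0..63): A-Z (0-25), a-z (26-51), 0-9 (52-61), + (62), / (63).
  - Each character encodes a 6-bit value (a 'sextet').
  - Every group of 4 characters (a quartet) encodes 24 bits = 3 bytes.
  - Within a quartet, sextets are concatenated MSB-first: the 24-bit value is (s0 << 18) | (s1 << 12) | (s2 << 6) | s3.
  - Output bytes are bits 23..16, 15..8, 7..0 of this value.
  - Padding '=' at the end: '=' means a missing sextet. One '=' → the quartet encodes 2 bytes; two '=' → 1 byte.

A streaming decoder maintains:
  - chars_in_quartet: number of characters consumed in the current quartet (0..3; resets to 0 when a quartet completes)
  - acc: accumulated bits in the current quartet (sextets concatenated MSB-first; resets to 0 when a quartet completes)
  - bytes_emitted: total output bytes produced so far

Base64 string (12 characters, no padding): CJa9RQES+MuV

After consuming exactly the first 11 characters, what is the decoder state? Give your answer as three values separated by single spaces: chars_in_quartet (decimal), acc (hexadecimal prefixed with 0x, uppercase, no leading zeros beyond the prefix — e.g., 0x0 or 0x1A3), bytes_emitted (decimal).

Answer: 3 0x3E32E 6

Derivation:
After char 0 ('C'=2): chars_in_quartet=1 acc=0x2 bytes_emitted=0
After char 1 ('J'=9): chars_in_quartet=2 acc=0x89 bytes_emitted=0
After char 2 ('a'=26): chars_in_quartet=3 acc=0x225A bytes_emitted=0
After char 3 ('9'=61): chars_in_quartet=4 acc=0x896BD -> emit 08 96 BD, reset; bytes_emitted=3
After char 4 ('R'=17): chars_in_quartet=1 acc=0x11 bytes_emitted=3
After char 5 ('Q'=16): chars_in_quartet=2 acc=0x450 bytes_emitted=3
After char 6 ('E'=4): chars_in_quartet=3 acc=0x11404 bytes_emitted=3
After char 7 ('S'=18): chars_in_quartet=4 acc=0x450112 -> emit 45 01 12, reset; bytes_emitted=6
After char 8 ('+'=62): chars_in_quartet=1 acc=0x3E bytes_emitted=6
After char 9 ('M'=12): chars_in_quartet=2 acc=0xF8C bytes_emitted=6
After char 10 ('u'=46): chars_in_quartet=3 acc=0x3E32E bytes_emitted=6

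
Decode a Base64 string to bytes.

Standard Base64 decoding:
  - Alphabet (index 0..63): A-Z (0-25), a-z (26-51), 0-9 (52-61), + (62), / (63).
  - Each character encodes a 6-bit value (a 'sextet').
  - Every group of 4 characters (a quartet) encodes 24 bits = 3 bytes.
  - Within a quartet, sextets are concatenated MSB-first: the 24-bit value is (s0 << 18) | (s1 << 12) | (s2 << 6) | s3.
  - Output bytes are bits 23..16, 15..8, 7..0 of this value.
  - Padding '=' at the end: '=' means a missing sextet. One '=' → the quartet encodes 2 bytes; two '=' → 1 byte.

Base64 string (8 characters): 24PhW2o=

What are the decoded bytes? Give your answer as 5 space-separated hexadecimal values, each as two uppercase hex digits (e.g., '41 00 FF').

Answer: DB 83 E1 5B 6A

Derivation:
After char 0 ('2'=54): chars_in_quartet=1 acc=0x36 bytes_emitted=0
After char 1 ('4'=56): chars_in_quartet=2 acc=0xDB8 bytes_emitted=0
After char 2 ('P'=15): chars_in_quartet=3 acc=0x36E0F bytes_emitted=0
After char 3 ('h'=33): chars_in_quartet=4 acc=0xDB83E1 -> emit DB 83 E1, reset; bytes_emitted=3
After char 4 ('W'=22): chars_in_quartet=1 acc=0x16 bytes_emitted=3
After char 5 ('2'=54): chars_in_quartet=2 acc=0x5B6 bytes_emitted=3
After char 6 ('o'=40): chars_in_quartet=3 acc=0x16DA8 bytes_emitted=3
Padding '=': partial quartet acc=0x16DA8 -> emit 5B 6A; bytes_emitted=5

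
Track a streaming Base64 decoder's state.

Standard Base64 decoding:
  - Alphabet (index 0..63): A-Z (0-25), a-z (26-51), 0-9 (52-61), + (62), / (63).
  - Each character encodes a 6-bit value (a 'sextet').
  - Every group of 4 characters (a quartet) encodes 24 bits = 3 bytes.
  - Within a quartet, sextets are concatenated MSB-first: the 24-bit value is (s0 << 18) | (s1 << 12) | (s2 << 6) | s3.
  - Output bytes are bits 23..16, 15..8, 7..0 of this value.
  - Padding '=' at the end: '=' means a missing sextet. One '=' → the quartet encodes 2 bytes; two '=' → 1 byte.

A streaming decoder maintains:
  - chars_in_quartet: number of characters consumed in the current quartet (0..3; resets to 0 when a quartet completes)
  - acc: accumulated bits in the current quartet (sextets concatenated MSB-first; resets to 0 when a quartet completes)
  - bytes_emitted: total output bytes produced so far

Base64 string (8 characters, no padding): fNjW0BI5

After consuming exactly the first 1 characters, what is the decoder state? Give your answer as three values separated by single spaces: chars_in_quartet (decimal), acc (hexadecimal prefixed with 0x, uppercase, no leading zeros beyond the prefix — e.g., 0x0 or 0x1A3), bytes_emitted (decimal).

Answer: 1 0x1F 0

Derivation:
After char 0 ('f'=31): chars_in_quartet=1 acc=0x1F bytes_emitted=0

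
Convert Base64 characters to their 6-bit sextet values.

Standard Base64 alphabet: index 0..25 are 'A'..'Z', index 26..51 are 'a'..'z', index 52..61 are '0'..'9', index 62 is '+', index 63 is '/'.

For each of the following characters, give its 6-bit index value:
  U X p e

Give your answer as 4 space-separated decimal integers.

Answer: 20 23 41 30

Derivation:
'U': A..Z range, ord('U') − ord('A') = 20
'X': A..Z range, ord('X') − ord('A') = 23
'p': a..z range, 26 + ord('p') − ord('a') = 41
'e': a..z range, 26 + ord('e') − ord('a') = 30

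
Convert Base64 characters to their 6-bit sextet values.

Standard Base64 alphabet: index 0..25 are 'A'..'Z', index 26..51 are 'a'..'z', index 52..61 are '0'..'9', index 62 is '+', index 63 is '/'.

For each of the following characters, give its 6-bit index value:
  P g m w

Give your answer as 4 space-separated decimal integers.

'P': A..Z range, ord('P') − ord('A') = 15
'g': a..z range, 26 + ord('g') − ord('a') = 32
'm': a..z range, 26 + ord('m') − ord('a') = 38
'w': a..z range, 26 + ord('w') − ord('a') = 48

Answer: 15 32 38 48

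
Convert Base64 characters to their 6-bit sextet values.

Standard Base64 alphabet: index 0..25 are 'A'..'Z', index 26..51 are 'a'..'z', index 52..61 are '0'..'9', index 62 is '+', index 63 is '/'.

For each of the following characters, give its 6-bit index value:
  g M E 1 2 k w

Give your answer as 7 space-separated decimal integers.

'g': a..z range, 26 + ord('g') − ord('a') = 32
'M': A..Z range, ord('M') − ord('A') = 12
'E': A..Z range, ord('E') − ord('A') = 4
'1': 0..9 range, 52 + ord('1') − ord('0') = 53
'2': 0..9 range, 52 + ord('2') − ord('0') = 54
'k': a..z range, 26 + ord('k') − ord('a') = 36
'w': a..z range, 26 + ord('w') − ord('a') = 48

Answer: 32 12 4 53 54 36 48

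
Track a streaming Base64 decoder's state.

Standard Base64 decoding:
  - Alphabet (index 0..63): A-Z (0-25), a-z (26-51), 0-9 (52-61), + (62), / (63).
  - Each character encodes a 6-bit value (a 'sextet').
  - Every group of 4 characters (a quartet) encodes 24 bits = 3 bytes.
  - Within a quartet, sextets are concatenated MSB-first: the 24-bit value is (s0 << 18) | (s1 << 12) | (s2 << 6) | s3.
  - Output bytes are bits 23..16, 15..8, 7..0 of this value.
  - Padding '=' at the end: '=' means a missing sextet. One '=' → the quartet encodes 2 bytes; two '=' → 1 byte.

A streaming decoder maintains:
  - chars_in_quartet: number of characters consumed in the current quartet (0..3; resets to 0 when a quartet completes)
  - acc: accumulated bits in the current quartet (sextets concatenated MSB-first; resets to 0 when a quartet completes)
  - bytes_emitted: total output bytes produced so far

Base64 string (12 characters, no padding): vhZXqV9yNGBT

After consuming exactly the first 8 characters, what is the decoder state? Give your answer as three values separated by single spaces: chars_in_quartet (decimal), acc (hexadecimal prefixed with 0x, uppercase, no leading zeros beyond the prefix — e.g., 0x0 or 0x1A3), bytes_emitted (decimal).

Answer: 0 0x0 6

Derivation:
After char 0 ('v'=47): chars_in_quartet=1 acc=0x2F bytes_emitted=0
After char 1 ('h'=33): chars_in_quartet=2 acc=0xBE1 bytes_emitted=0
After char 2 ('Z'=25): chars_in_quartet=3 acc=0x2F859 bytes_emitted=0
After char 3 ('X'=23): chars_in_quartet=4 acc=0xBE1657 -> emit BE 16 57, reset; bytes_emitted=3
After char 4 ('q'=42): chars_in_quartet=1 acc=0x2A bytes_emitted=3
After char 5 ('V'=21): chars_in_quartet=2 acc=0xA95 bytes_emitted=3
After char 6 ('9'=61): chars_in_quartet=3 acc=0x2A57D bytes_emitted=3
After char 7 ('y'=50): chars_in_quartet=4 acc=0xA95F72 -> emit A9 5F 72, reset; bytes_emitted=6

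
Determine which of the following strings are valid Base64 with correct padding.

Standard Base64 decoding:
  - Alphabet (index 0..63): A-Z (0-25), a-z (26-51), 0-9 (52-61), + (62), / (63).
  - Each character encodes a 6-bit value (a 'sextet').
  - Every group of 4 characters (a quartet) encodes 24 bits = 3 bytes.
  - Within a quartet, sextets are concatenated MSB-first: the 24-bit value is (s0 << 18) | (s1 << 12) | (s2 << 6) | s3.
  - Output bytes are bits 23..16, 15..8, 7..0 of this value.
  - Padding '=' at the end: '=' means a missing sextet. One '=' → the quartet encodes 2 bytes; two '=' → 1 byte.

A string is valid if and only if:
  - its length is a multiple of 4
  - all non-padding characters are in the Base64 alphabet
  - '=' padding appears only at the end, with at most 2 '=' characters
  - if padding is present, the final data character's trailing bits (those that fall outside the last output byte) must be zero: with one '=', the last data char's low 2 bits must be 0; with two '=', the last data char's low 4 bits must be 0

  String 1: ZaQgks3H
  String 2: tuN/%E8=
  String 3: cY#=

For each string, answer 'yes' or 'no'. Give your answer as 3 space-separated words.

String 1: 'ZaQgks3H' → valid
String 2: 'tuN/%E8=' → invalid (bad char(s): ['%'])
String 3: 'cY#=' → invalid (bad char(s): ['#'])

Answer: yes no no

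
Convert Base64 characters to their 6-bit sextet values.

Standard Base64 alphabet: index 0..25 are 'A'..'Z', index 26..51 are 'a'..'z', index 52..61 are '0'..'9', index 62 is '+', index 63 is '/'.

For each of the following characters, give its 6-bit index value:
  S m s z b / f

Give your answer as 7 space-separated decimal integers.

Answer: 18 38 44 51 27 63 31

Derivation:
'S': A..Z range, ord('S') − ord('A') = 18
'm': a..z range, 26 + ord('m') − ord('a') = 38
's': a..z range, 26 + ord('s') − ord('a') = 44
'z': a..z range, 26 + ord('z') − ord('a') = 51
'b': a..z range, 26 + ord('b') − ord('a') = 27
'/': index 63
'f': a..z range, 26 + ord('f') − ord('a') = 31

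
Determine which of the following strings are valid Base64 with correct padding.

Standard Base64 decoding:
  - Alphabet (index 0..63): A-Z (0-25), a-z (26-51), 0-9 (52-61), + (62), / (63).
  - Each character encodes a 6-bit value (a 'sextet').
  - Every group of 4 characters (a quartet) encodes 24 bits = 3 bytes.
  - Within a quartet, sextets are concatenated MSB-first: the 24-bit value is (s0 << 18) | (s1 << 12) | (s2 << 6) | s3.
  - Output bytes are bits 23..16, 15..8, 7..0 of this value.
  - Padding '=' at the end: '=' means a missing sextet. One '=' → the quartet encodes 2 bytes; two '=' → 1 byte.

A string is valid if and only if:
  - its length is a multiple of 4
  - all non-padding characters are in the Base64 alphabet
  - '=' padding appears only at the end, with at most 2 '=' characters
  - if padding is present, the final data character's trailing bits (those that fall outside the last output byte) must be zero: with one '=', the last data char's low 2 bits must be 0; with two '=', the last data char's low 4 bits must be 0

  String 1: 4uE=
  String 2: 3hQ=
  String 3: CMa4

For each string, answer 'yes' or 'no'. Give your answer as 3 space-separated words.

Answer: yes yes yes

Derivation:
String 1: '4uE=' → valid
String 2: '3hQ=' → valid
String 3: 'CMa4' → valid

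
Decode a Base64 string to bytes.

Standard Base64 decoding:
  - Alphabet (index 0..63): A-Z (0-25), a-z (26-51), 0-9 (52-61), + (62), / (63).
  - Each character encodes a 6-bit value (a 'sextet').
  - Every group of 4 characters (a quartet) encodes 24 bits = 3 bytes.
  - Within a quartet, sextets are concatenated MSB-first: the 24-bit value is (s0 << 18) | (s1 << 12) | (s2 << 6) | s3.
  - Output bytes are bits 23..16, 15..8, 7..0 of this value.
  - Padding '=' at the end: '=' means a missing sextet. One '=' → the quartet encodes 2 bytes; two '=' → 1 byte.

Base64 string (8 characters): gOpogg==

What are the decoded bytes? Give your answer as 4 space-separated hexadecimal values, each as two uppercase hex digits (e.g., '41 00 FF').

Answer: 80 EA 68 82

Derivation:
After char 0 ('g'=32): chars_in_quartet=1 acc=0x20 bytes_emitted=0
After char 1 ('O'=14): chars_in_quartet=2 acc=0x80E bytes_emitted=0
After char 2 ('p'=41): chars_in_quartet=3 acc=0x203A9 bytes_emitted=0
After char 3 ('o'=40): chars_in_quartet=4 acc=0x80EA68 -> emit 80 EA 68, reset; bytes_emitted=3
After char 4 ('g'=32): chars_in_quartet=1 acc=0x20 bytes_emitted=3
After char 5 ('g'=32): chars_in_quartet=2 acc=0x820 bytes_emitted=3
Padding '==': partial quartet acc=0x820 -> emit 82; bytes_emitted=4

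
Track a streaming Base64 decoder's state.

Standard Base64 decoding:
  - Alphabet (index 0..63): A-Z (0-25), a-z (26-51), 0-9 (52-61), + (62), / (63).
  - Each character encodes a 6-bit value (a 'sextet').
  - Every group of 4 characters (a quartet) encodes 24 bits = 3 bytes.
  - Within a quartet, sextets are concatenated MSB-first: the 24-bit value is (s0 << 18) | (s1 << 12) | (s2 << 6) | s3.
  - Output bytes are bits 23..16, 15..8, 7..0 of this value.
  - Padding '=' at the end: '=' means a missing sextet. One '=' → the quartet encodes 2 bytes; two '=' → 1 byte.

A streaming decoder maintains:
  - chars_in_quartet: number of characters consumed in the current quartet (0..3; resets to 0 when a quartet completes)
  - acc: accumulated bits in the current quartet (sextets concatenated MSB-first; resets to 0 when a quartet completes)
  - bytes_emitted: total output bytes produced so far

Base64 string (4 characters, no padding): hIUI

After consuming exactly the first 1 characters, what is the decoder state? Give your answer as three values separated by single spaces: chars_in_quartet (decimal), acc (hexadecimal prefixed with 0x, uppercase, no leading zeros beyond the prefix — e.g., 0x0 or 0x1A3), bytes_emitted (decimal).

Answer: 1 0x21 0

Derivation:
After char 0 ('h'=33): chars_in_quartet=1 acc=0x21 bytes_emitted=0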